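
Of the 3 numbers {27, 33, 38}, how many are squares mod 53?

(27/53) = -1 → non-residue.
(33/53) = -1 → non-residue.
(38/53) = +1 → QR.
Total quadratic residues among the 3: 1.

1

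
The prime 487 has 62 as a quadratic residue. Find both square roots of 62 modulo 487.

190, 297

Since 487 ≡ 3 (mod 4), a square root of 62 is 62^((487+1)/4) = 62^122 mod 487.
Repeated squaring: 62^2≡435, 62^4≡269, 62^8≡285, 62^16≡383, 62^32≡102, 62^64≡177 (mod 487).
62^122 = 62^(64+32+16+8+2) ≡ 297 (mod 487).
Check: 297² = 88209 ≡ 62 (mod 487). The two roots are 190 and 297.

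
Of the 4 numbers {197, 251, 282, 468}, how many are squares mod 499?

3

(197/499) = +1 → QR.
(251/499) = +1 → QR.
(282/499) = +1 → QR.
(468/499) = -1 → non-residue.
Total quadratic residues among the 4: 3.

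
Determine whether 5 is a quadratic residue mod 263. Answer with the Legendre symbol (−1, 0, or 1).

Reciprocity: 5 ≡ 1 and 263 ≡ 3 (mod 4), so (5/263) = +(263/5).
Reduce top mod 5: now compute (3/5).
Reciprocity: 3 ≡ 3 and 5 ≡ 1 (mod 4), so (3/5) = +(5/3).
Reduce top mod 3: now compute (2/3).
Pull out 2: since 3 ≡ 3 (mod 8), (2/3) = -1.
Reached (1/3) = 1. Collecting the sign flips along the way, the symbol is -1.

-1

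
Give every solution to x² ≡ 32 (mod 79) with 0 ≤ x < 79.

Since 79 ≡ 3 (mod 4), a square root of 32 is 32^((79+1)/4) = 32^20 mod 79.
Repeated squaring: 32^2≡76, 32^4≡9, 32^8≡2, 32^16≡4 (mod 79).
32^20 = 32^(16+4) ≡ 36 (mod 79).
Check: 36² = 1296 ≡ 32 (mod 79). The two roots are 36 and 43.

36, 43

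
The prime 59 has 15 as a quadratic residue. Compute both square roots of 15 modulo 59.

29, 30

Since 59 ≡ 3 (mod 4), a square root of 15 is 15^((59+1)/4) = 15^15 mod 59.
Repeated squaring: 15^2≡48, 15^4≡3, 15^8≡9 (mod 59).
15^15 = 15^(8+4+2+1) ≡ 29 (mod 59).
Check: 29² = 841 ≡ 15 (mod 59). The two roots are 29 and 30.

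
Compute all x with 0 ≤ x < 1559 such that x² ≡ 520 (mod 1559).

Since 1559 ≡ 3 (mod 4), a square root of 520 is 520^((1559+1)/4) = 520^390 mod 1559.
Repeated squaring: 520^2≡693, 520^4≡77, 520^8≡1252, 520^16≡709, 520^32≡683, 520^64≡348, 520^128≡1061, 520^256≡123 (mod 1559).
520^390 = 520^(256+128+4+2) ≡ 1321 (mod 1559).
Check: 1321² = 1745041 ≡ 520 (mod 1559). The two roots are 238 and 1321.

238, 1321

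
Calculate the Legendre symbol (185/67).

-1

Euler's criterion: (185/67) ≡ 51^33 (mod 67).
51^2 ≡ 55 (mod 67)
51^4 ≡ 10 (mod 67)
51^8 ≡ 33 (mod 67)
51^16 ≡ 17 (mod 67)
51^32 ≡ 21 (mod 67)
51^33 = 51^(32+1) ≡ 66 (mod 67).
Result is 66 ≡ −1, so (185/67) = −1.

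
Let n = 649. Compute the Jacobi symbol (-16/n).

First reduce: -16 ≡ 633 (mod 649).
Reciprocity: 633 ≡ 1 and 649 ≡ 1 (mod 4), so (633/649) = +(649/633).
Reduce top mod 633: now compute (16/633).
Pull out 2^4: since 633 ≡ 1 (mod 8), (2/633) = +1, so (2/633)^4 = +1.
Reached (1/633) = 1. Collecting the sign flips along the way, the symbol is +1.

1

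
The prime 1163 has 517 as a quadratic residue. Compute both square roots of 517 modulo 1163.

388, 775

Since 1163 ≡ 3 (mod 4), a square root of 517 is 517^((1163+1)/4) = 517^291 mod 1163.
Repeated squaring: 517^2≡962, 517^4≡859, 517^8≡539, 517^16≡934, 517^32≡106, 517^64≡769, 517^128≡557, 517^256≡891 (mod 1163).
517^291 = 517^(256+32+2+1) ≡ 388 (mod 1163).
Check: 388² = 150544 ≡ 517 (mod 1163). The two roots are 388 and 775.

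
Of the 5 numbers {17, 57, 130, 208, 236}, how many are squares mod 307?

(17/307) = +1 → QR.
(57/307) = -1 → non-residue.
(130/307) = -1 → non-residue.
(208/307) = -1 → non-residue.
(236/307) = -1 → non-residue.
Total quadratic residues among the 5: 1.

1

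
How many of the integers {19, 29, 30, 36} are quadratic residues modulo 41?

(19/41) = -1 → non-residue.
(29/41) = -1 → non-residue.
(30/41) = -1 → non-residue.
(36/41) = +1 → QR.
Total quadratic residues among the 4: 1.

1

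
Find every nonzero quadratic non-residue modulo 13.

Square k = 1,…,6 (k and 13−k give the same square):
1²=1, 2²=4, 3²=9, 4²≡3, 5²≡12, 6²≡10 (mod 13).
The residues are {1, 3, 4, 9, 10, 12}; the non-residues are the remaining 6 nonzero classes.

2 5 6 7 8 11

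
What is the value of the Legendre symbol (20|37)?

Pull out 2^2: since 37 ≡ 5 (mod 8), (2/37) = -1, so (2/37)^2 = +1.
Reciprocity: 5 ≡ 1 and 37 ≡ 1 (mod 4), so (5/37) = +(37/5).
Reduce top mod 5: now compute (2/5).
Pull out 2: since 5 ≡ 5 (mod 8), (2/5) = -1.
Reached (1/5) = 1. Collecting the sign flips along the way, the symbol is -1.

-1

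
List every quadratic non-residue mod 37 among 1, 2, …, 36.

2,5,6,8,13,14,15,17,18,19,20,22,23,24,29,31,32,35

Square k = 1,…,18 (k and 37−k give the same square):
1²=1, 2²=4, 3²=9, 4²=16, 5²=25, 6²=36, 7²≡12, 8²≡27, 9²≡7, 10²≡26, 11²≡10, 12²≡33, 13²≡21, 14²≡11, 15²≡3, 16²≡34, 17²≡30, 18²≡28 (mod 37).
The residues are {1, 3, 4, 7, 9, 10, 11, 12, 16, 21, 25, 26, 27, 28, 30, 33, 34, 36}; the non-residues are the remaining 18 nonzero classes.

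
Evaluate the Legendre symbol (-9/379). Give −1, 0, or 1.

First reduce: -9 ≡ 370 (mod 379).
Pull out 2: since 379 ≡ 3 (mod 8), (2/379) = -1.
Reciprocity: 185 ≡ 1 and 379 ≡ 3 (mod 4), so (185/379) = +(379/185).
Reduce top mod 185: now compute (9/185).
Reciprocity: 9 ≡ 1 and 185 ≡ 1 (mod 4), so (9/185) = +(185/9).
Reduce top mod 9: now compute (5/9).
Reciprocity: 5 ≡ 1 and 9 ≡ 1 (mod 4), so (5/9) = +(9/5).
Reduce top mod 5: now compute (4/5).
Pull out 2^2: since 5 ≡ 5 (mod 8), (2/5) = -1, so (2/5)^2 = +1.
Reached (1/5) = 1. Collecting the sign flips along the way, the symbol is -1.

-1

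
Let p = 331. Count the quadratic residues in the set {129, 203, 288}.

1

(129/331) = -1 → non-residue.
(203/331) = +1 → QR.
(288/331) = -1 → non-residue.
Total quadratic residues among the 3: 1.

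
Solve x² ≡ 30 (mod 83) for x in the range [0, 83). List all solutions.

Since 83 ≡ 3 (mod 4), a square root of 30 is 30^((83+1)/4) = 30^21 mod 83.
Repeated squaring: 30^2≡70, 30^4≡3, 30^8≡9, 30^16≡81 (mod 83).
30^21 = 30^(16+4+1) ≡ 69 (mod 83).
Check: 69² = 4761 ≡ 30 (mod 83). The two roots are 14 and 69.

14, 69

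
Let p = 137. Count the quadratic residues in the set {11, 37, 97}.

2

(11/137) = +1 → QR.
(37/137) = +1 → QR.
(97/137) = -1 → non-residue.
Total quadratic residues among the 3: 2.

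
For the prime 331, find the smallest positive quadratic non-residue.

2

(2/331) = −1, so 2 is the smallest positive non-residue mod 331.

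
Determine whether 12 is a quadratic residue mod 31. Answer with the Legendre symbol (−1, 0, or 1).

-1

Pull out 2^2: since 31 ≡ 7 (mod 8), (2/31) = +1, so (2/31)^2 = +1.
Reciprocity: 3 ≡ 3 and 31 ≡ 3 (mod 4), so (3/31) = −(31/3).
Reduce top mod 3: now compute (1/3).
Reached (1/3) = 1. Collecting the sign flips along the way, the symbol is -1.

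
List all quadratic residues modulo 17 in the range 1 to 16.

1, 2, 4, 8, 9, 13, 15, 16

Square k = 1,…,8 (k and 17−k give the same square):
1²=1, 2²=4, 3²=9, 4²=16, 5²≡8, 6²≡2, 7²≡15, 8²≡13 (mod 17).
So the quadratic residues mod 17 are {1, 2, 4, 8, 9, 13, 15, 16}.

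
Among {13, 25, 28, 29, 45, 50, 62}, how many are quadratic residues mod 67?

3

(13/67) = -1 → non-residue.
(25/67) = +1 → QR.
(28/67) = -1 → non-residue.
(29/67) = +1 → QR.
(45/67) = -1 → non-residue.
(50/67) = -1 → non-residue.
(62/67) = +1 → QR.
Total quadratic residues among the 7: 3.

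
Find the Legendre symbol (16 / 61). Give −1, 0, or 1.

1

Pull out 2^4: since 61 ≡ 5 (mod 8), (2/61) = -1, so (2/61)^4 = +1.
Reached (1/61) = 1. Collecting the sign flips along the way, the symbol is +1.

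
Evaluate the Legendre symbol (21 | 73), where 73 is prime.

Euler's criterion: (21/73) ≡ 21^36 (mod 73).
21^2 ≡ 3 (mod 73)
21^4 ≡ 9 (mod 73)
21^8 ≡ 8 (mod 73)
21^16 ≡ 64 (mod 73)
21^32 ≡ 8 (mod 73)
21^36 = 21^(32+4) ≡ 72 (mod 73).
Result is 72 ≡ −1, so (21/73) = −1.

-1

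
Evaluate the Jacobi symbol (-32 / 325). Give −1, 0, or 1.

-1

First reduce: -32 ≡ 293 (mod 325).
Reciprocity: 293 ≡ 1 and 325 ≡ 1 (mod 4), so (293/325) = +(325/293).
Reduce top mod 293: now compute (32/293).
Pull out 2^5: since 293 ≡ 5 (mod 8), (2/293) = -1, so (2/293)^5 = -1.
Reached (1/293) = 1. Collecting the sign flips along the way, the symbol is -1.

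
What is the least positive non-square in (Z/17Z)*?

3

(2/17) = +1, so 2 is a residue.
(3/17) = −1, so 3 is the smallest positive non-residue mod 17.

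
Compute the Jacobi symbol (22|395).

Pull out 2: since 395 ≡ 3 (mod 8), (2/395) = -1.
Reciprocity: 11 ≡ 3 and 395 ≡ 3 (mod 4), so (11/395) = −(395/11).
Reduce top mod 11: now compute (10/11).
Pull out 2: since 11 ≡ 3 (mod 8), (2/11) = -1.
Reciprocity: 5 ≡ 1 and 11 ≡ 3 (mod 4), so (5/11) = +(11/5).
Reduce top mod 5: now compute (1/5).
Reached (1/5) = 1. Collecting the sign flips along the way, the symbol is -1.

-1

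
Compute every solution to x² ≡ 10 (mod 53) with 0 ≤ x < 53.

13, 40

53 ≡ 1 (mod 4), so we find a root by search.
Trying successive values, 13² = 169 ≡ 10 (mod 53). The other root is 53 − 13 = 40.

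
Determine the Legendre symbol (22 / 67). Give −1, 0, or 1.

1

Pull out 2: since 67 ≡ 3 (mod 8), (2/67) = -1.
Reciprocity: 11 ≡ 3 and 67 ≡ 3 (mod 4), so (11/67) = −(67/11).
Reduce top mod 11: now compute (1/11).
Reached (1/11) = 1. Collecting the sign flips along the way, the symbol is +1.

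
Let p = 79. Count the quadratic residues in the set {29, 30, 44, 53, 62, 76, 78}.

(29/79) = -1 → non-residue.
(30/79) = -1 → non-residue.
(44/79) = +1 → QR.
(53/79) = -1 → non-residue.
(62/79) = +1 → QR.
(76/79) = +1 → QR.
(78/79) = -1 → non-residue.
Total quadratic residues among the 7: 3.

3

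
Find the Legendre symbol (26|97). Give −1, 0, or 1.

-1

Euler's criterion: (26/97) ≡ 26^48 (mod 97).
26^2 ≡ 94 (mod 97)
26^4 ≡ 9 (mod 97)
26^8 ≡ 81 (mod 97)
26^16 ≡ 62 (mod 97)
26^32 ≡ 61 (mod 97)
26^48 = 26^(32+16) ≡ 96 (mod 97).
Result is 96 ≡ −1, so (26/97) = −1.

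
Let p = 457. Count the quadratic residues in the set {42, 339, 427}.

1

(42/457) = +1 → QR.
(339/457) = -1 → non-residue.
(427/457) = -1 → non-residue.
Total quadratic residues among the 3: 1.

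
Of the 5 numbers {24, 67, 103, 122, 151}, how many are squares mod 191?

(24/191) = +1 → QR.
(67/191) = +1 → QR.
(103/191) = +1 → QR.
(122/191) = -1 → non-residue.
(151/191) = -1 → non-residue.
Total quadratic residues among the 5: 3.

3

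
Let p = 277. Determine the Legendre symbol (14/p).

Euler's criterion: (14/277) ≡ 14^138 (mod 277).
14^2 ≡ 196 (mod 277)
14^4 ≡ 190 (mod 277)
14^8 ≡ 90 (mod 277)
14^16 ≡ 67 (mod 277)
14^32 ≡ 57 (mod 277)
14^64 ≡ 202 (mod 277)
14^128 ≡ 85 (mod 277)
14^138 = 14^(128+8+2) ≡ 276 (mod 277).
Result is 276 ≡ −1, so (14/277) = −1.

-1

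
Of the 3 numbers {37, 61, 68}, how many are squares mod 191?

(37/191) = -1 → non-residue.
(61/191) = -1 → non-residue.
(68/191) = +1 → QR.
Total quadratic residues among the 3: 1.

1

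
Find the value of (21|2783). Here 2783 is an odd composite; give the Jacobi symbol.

Reciprocity: 21 ≡ 1 and 2783 ≡ 3 (mod 4), so (21/2783) = +(2783/21).
Reduce top mod 21: now compute (11/21).
Reciprocity: 11 ≡ 3 and 21 ≡ 1 (mod 4), so (11/21) = +(21/11).
Reduce top mod 11: now compute (10/11).
Pull out 2: since 11 ≡ 3 (mod 8), (2/11) = -1.
Reciprocity: 5 ≡ 1 and 11 ≡ 3 (mod 4), so (5/11) = +(11/5).
Reduce top mod 5: now compute (1/5).
Reached (1/5) = 1. Collecting the sign flips along the way, the symbol is -1.

-1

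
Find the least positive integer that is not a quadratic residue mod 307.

2

(2/307) = −1, so 2 is the smallest positive non-residue mod 307.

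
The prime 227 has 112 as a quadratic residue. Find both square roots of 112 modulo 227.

Since 227 ≡ 3 (mod 4), a square root of 112 is 112^((227+1)/4) = 112^57 mod 227.
Repeated squaring: 112^2≡59, 112^4≡76, 112^8≡101, 112^16≡213, 112^32≡196 (mod 227).
112^57 = 112^(32+16+8+1) ≡ 79 (mod 227).
Check: 79² = 6241 ≡ 112 (mod 227). The two roots are 79 and 148.

79, 148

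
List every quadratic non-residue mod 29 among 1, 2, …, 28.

2,3,8,10,11,12,14,15,17,18,19,21,26,27

Square k = 1,…,14 (k and 29−k give the same square):
1²=1, 2²=4, 3²=9, 4²=16, 5²=25, 6²≡7, 7²≡20, 8²≡6, 9²≡23, 10²≡13, 11²≡5, 12²≡28, 13²≡24, 14²≡22 (mod 29).
The residues are {1, 4, 5, 6, 7, 9, 13, 16, 20, 22, 23, 24, 25, 28}; the non-residues are the remaining 14 nonzero classes.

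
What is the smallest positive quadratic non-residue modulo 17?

(2/17) = +1, so 2 is a residue.
(3/17) = −1, so 3 is the smallest positive non-residue mod 17.

3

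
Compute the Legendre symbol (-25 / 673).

1

First reduce: -25 ≡ 648 (mod 673).
Pull out 2^3: since 673 ≡ 1 (mod 8), (2/673) = +1, so (2/673)^3 = +1.
Reciprocity: 81 ≡ 1 and 673 ≡ 1 (mod 4), so (81/673) = +(673/81).
Reduce top mod 81: now compute (25/81).
Reciprocity: 25 ≡ 1 and 81 ≡ 1 (mod 4), so (25/81) = +(81/25).
Reduce top mod 25: now compute (6/25).
Pull out 2: since 25 ≡ 1 (mod 8), (2/25) = +1.
Reciprocity: 3 ≡ 3 and 25 ≡ 1 (mod 4), so (3/25) = +(25/3).
Reduce top mod 3: now compute (1/3).
Reached (1/3) = 1. Collecting the sign flips along the way, the symbol is +1.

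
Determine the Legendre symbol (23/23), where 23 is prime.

First reduce: 23 ≡ 0 (mod 23).
Top reduces to 0: gcd > 1, so the symbol is 0.

0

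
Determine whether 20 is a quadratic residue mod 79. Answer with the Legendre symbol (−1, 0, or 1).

1

Euler's criterion: (20/79) ≡ 20^39 (mod 79).
20^2 ≡ 5 (mod 79)
20^4 ≡ 25 (mod 79)
20^8 ≡ 72 (mod 79)
20^16 ≡ 49 (mod 79)
20^32 ≡ 31 (mod 79)
20^39 = 20^(32+4+2+1) ≡ 1 (mod 79).
Result is 1, so (20/79) = 1.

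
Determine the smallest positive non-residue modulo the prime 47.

(2/47) = +1, so 2 is a residue.
(3/47) = +1, so 3 is a residue.
(4/47) = +1, so 4 is a residue.
(5/47) = −1, so 5 is the smallest positive non-residue mod 47.

5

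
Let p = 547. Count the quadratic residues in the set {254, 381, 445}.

1

(254/547) = -1 → non-residue.
(381/547) = -1 → non-residue.
(445/547) = +1 → QR.
Total quadratic residues among the 3: 1.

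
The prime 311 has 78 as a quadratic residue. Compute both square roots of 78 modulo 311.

Since 311 ≡ 3 (mod 4), a square root of 78 is 78^((311+1)/4) = 78^78 mod 311.
Repeated squaring: 78^2≡175, 78^4≡147, 78^8≡150, 78^16≡108, 78^32≡157, 78^64≡80 (mod 311).
78^78 = 78^(64+8+4+2) ≡ 156 (mod 311).
Check: 156² = 24336 ≡ 78 (mod 311). The two roots are 155 and 156.

155, 156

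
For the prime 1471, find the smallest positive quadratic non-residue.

3

(2/1471) = +1, so 2 is a residue.
(3/1471) = −1, so 3 is the smallest positive non-residue mod 1471.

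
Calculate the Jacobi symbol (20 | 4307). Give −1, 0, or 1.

-1

Pull out 2^2: since 4307 ≡ 3 (mod 8), (2/4307) = -1, so (2/4307)^2 = +1.
Reciprocity: 5 ≡ 1 and 4307 ≡ 3 (mod 4), so (5/4307) = +(4307/5).
Reduce top mod 5: now compute (2/5).
Pull out 2: since 5 ≡ 5 (mod 8), (2/5) = -1.
Reached (1/5) = 1. Collecting the sign flips along the way, the symbol is -1.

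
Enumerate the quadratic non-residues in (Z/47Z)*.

5,10,11,13,15,19,20,22,23,26,29,30,31,33,35,38,39,40,41,43,44,45,46

Square k = 1,…,23 (k and 47−k give the same square):
1²=1, 2²=4, 3²=9, 4²=16, 5²=25, 6²=36, 7²≡2, 8²≡17, 9²≡34, 10²≡6, 11²≡27, 12²≡3, 13²≡28, 14²≡8, 15²≡37, 16²≡21, 17²≡7, 18²≡42, 19²≡32, 20²≡24, 21²≡18, 22²≡14, 23²≡12 (mod 47).
The residues are {1, 2, 3, 4, 6, 7, 8, 9, 12, 14, 16, 17, 18, 21, 24, 25, 27, 28, 32, 34, 36, 37, 42}; the non-residues are the remaining 23 nonzero classes.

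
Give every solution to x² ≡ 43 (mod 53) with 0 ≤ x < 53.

19, 34

53 ≡ 1 (mod 4), so we find a root by search.
Trying successive values, 19² = 361 ≡ 43 (mod 53). The other root is 53 − 19 = 34.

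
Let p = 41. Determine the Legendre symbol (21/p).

1

Euler's criterion: (21/41) ≡ 21^20 (mod 41).
21^2 ≡ 31 (mod 41)
21^4 ≡ 18 (mod 41)
21^8 ≡ 37 (mod 41)
21^16 ≡ 16 (mod 41)
21^20 = 21^(16+4) ≡ 1 (mod 41).
Result is 1, so (21/41) = 1.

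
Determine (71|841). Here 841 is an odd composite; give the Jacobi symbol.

Reciprocity: 71 ≡ 3 and 841 ≡ 1 (mod 4), so (71/841) = +(841/71).
Reduce top mod 71: now compute (60/71).
Pull out 2^2: since 71 ≡ 7 (mod 8), (2/71) = +1, so (2/71)^2 = +1.
Reciprocity: 15 ≡ 3 and 71 ≡ 3 (mod 4), so (15/71) = −(71/15).
Reduce top mod 15: now compute (11/15).
Reciprocity: 11 ≡ 3 and 15 ≡ 3 (mod 4), so (11/15) = −(15/11).
Reduce top mod 11: now compute (4/11).
Pull out 2^2: since 11 ≡ 3 (mod 8), (2/11) = -1, so (2/11)^2 = +1.
Reached (1/11) = 1. Collecting the sign flips along the way, the symbol is +1.

1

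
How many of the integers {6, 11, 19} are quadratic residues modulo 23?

(6/23) = +1 → QR.
(11/23) = -1 → non-residue.
(19/23) = -1 → non-residue.
Total quadratic residues among the 3: 1.

1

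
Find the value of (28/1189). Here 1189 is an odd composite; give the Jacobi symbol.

-1

Pull out 2^2: since 1189 ≡ 5 (mod 8), (2/1189) = -1, so (2/1189)^2 = +1.
Reciprocity: 7 ≡ 3 and 1189 ≡ 1 (mod 4), so (7/1189) = +(1189/7).
Reduce top mod 7: now compute (6/7).
Pull out 2: since 7 ≡ 7 (mod 8), (2/7) = +1.
Reciprocity: 3 ≡ 3 and 7 ≡ 3 (mod 4), so (3/7) = −(7/3).
Reduce top mod 3: now compute (1/3).
Reached (1/3) = 1. Collecting the sign flips along the way, the symbol is -1.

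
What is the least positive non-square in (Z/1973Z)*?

(2/1973) = −1, so 2 is the smallest positive non-residue mod 1973.

2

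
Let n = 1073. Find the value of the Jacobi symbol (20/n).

-1

Pull out 2^2: since 1073 ≡ 1 (mod 8), (2/1073) = +1, so (2/1073)^2 = +1.
Reciprocity: 5 ≡ 1 and 1073 ≡ 1 (mod 4), so (5/1073) = +(1073/5).
Reduce top mod 5: now compute (3/5).
Reciprocity: 3 ≡ 3 and 5 ≡ 1 (mod 4), so (3/5) = +(5/3).
Reduce top mod 3: now compute (2/3).
Pull out 2: since 3 ≡ 3 (mod 8), (2/3) = -1.
Reached (1/3) = 1. Collecting the sign flips along the way, the symbol is -1.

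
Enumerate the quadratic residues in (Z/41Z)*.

Square k = 1,…,20 (k and 41−k give the same square):
1²=1, 2²=4, 3²=9, 4²=16, 5²=25, 6²=36, 7²≡8, 8²≡23, 9²≡40, 10²≡18, 11²≡39, 12²≡21, 13²≡5, 14²≡32, 15²≡20, 16²≡10, 17²≡2, 18²≡37, 19²≡33, 20²≡31 (mod 41).
So the quadratic residues mod 41 are {1, 2, 4, 5, 8, 9, 10, 16, 18, 20, 21, 23, 25, 31, 32, 33, 36, 37, 39, 40}.

1 2 4 5 8 9 10 16 18 20 21 23 25 31 32 33 36 37 39 40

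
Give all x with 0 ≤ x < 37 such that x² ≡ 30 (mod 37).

37 ≡ 1 (mod 4), so we find a root by search.
Trying successive values, 17² = 289 ≡ 30 (mod 37). The other root is 37 − 17 = 20.

17, 20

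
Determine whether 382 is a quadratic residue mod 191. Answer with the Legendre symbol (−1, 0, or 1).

First reduce: 382 ≡ 0 (mod 191).
Top reduces to 0: gcd > 1, so the symbol is 0.

0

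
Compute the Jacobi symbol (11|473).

0

Reciprocity: 11 ≡ 3 and 473 ≡ 1 (mod 4), so (11/473) = +(473/11).
Reduce top mod 11: now compute (0/11).
Top reduces to 0: gcd > 1, so the symbol is 0.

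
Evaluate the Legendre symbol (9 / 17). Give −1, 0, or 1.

Reciprocity: 9 ≡ 1 and 17 ≡ 1 (mod 4), so (9/17) = +(17/9).
Reduce top mod 9: now compute (8/9).
Pull out 2^3: since 9 ≡ 1 (mod 8), (2/9) = +1, so (2/9)^3 = +1.
Reached (1/9) = 1. Collecting the sign flips along the way, the symbol is +1.

1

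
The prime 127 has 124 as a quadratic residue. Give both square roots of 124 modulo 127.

39, 88

Since 127 ≡ 3 (mod 4), a square root of 124 is 124^((127+1)/4) = 124^32 mod 127.
Repeated squaring: 124^2≡9, 124^4≡81, 124^8≡84, 124^16≡71, 124^32≡88 (mod 127).
124^32 = 124^(32) ≡ 88 (mod 127).
Check: 88² = 7744 ≡ 124 (mod 127). The two roots are 39 and 88.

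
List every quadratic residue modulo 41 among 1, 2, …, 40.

Square k = 1,…,20 (k and 41−k give the same square):
1²=1, 2²=4, 3²=9, 4²=16, 5²=25, 6²=36, 7²≡8, 8²≡23, 9²≡40, 10²≡18, 11²≡39, 12²≡21, 13²≡5, 14²≡32, 15²≡20, 16²≡10, 17²≡2, 18²≡37, 19²≡33, 20²≡31 (mod 41).
So the quadratic residues mod 41 are {1, 2, 4, 5, 8, 9, 10, 16, 18, 20, 21, 23, 25, 31, 32, 33, 36, 37, 39, 40}.

1, 2, 4, 5, 8, 9, 10, 16, 18, 20, 21, 23, 25, 31, 32, 33, 36, 37, 39, 40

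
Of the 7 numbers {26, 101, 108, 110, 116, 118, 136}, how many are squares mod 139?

(26/139) = -1 → non-residue.
(101/139) = -1 → non-residue.
(108/139) = -1 → non-residue.
(110/139) = -1 → non-residue.
(116/139) = +1 → QR.
(118/139) = +1 → QR.
(136/139) = +1 → QR.
Total quadratic residues among the 7: 3.

3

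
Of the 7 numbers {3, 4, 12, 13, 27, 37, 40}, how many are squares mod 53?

(3/53) = -1 → non-residue.
(4/53) = +1 → QR.
(12/53) = -1 → non-residue.
(13/53) = +1 → QR.
(27/53) = -1 → non-residue.
(37/53) = +1 → QR.
(40/53) = +1 → QR.
Total quadratic residues among the 7: 4.

4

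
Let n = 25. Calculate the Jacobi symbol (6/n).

1

Pull out 2: since 25 ≡ 1 (mod 8), (2/25) = +1.
Reciprocity: 3 ≡ 3 and 25 ≡ 1 (mod 4), so (3/25) = +(25/3).
Reduce top mod 3: now compute (1/3).
Reached (1/3) = 1. Collecting the sign flips along the way, the symbol is +1.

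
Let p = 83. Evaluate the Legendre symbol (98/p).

-1

First reduce: 98 ≡ 15 (mod 83).
Reciprocity: 15 ≡ 3 and 83 ≡ 3 (mod 4), so (15/83) = −(83/15).
Reduce top mod 15: now compute (8/15).
Pull out 2^3: since 15 ≡ 7 (mod 8), (2/15) = +1, so (2/15)^3 = +1.
Reached (1/15) = 1. Collecting the sign flips along the way, the symbol is -1.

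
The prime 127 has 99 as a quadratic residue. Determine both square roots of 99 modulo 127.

37, 90

Since 127 ≡ 3 (mod 4), a square root of 99 is 99^((127+1)/4) = 99^32 mod 127.
Repeated squaring: 99^2≡22, 99^4≡103, 99^8≡68, 99^16≡52, 99^32≡37 (mod 127).
99^32 = 99^(32) ≡ 37 (mod 127).
Check: 37² = 1369 ≡ 99 (mod 127). The two roots are 37 and 90.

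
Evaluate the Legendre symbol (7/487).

-1

Euler's criterion: (7/487) ≡ 7^243 (mod 487).
7^2 ≡ 49 (mod 487)
7^4 ≡ 453 (mod 487)
7^8 ≡ 182 (mod 487)
7^16 ≡ 8 (mod 487)
7^32 ≡ 64 (mod 487)
7^64 ≡ 200 (mod 487)
7^128 ≡ 66 (mod 487)
7^243 = 7^(128+64+32+16+2+1) ≡ 486 (mod 487).
Result is 486 ≡ −1, so (7/487) = −1.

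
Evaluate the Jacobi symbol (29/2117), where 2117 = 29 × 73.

0

Reciprocity: 29 ≡ 1 and 2117 ≡ 1 (mod 4), so (29/2117) = +(2117/29).
Reduce top mod 29: now compute (0/29).
Top reduces to 0: gcd > 1, so the symbol is 0.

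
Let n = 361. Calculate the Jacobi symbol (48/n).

1

Pull out 2^4: since 361 ≡ 1 (mod 8), (2/361) = +1, so (2/361)^4 = +1.
Reciprocity: 3 ≡ 3 and 361 ≡ 1 (mod 4), so (3/361) = +(361/3).
Reduce top mod 3: now compute (1/3).
Reached (1/3) = 1. Collecting the sign flips along the way, the symbol is +1.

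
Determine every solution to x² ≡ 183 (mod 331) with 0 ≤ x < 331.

Since 331 ≡ 3 (mod 4), a square root of 183 is 183^((331+1)/4) = 183^83 mod 331.
Repeated squaring: 183^2≡58, 183^4≡54, 183^8≡268, 183^16≡328, 183^32≡9, 183^64≡81 (mod 331).
183^83 = 183^(64+16+2+1) ≡ 281 (mod 331).
Check: 281² = 78961 ≡ 183 (mod 331). The two roots are 50 and 281.

50, 281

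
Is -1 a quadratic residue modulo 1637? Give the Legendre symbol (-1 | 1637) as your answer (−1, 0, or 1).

1

First reduce: -1 ≡ 1636 (mod 1637).
Pull out 2^2: since 1637 ≡ 5 (mod 8), (2/1637) = -1, so (2/1637)^2 = +1.
Reciprocity: 409 ≡ 1 and 1637 ≡ 1 (mod 4), so (409/1637) = +(1637/409).
Reduce top mod 409: now compute (1/409).
Reached (1/409) = 1. Collecting the sign flips along the way, the symbol is +1.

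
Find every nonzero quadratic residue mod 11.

Square k = 1,…,5 (k and 11−k give the same square):
1²=1, 2²=4, 3²=9, 4²≡5, 5²≡3 (mod 11).
So the quadratic residues mod 11 are {1, 3, 4, 5, 9}.

1,3,4,5,9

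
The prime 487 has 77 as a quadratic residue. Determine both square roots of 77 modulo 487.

Since 487 ≡ 3 (mod 4), a square root of 77 is 77^((487+1)/4) = 77^122 mod 487.
Repeated squaring: 77^2≡85, 77^4≡407, 77^8≡69, 77^16≡378, 77^32≡193, 77^64≡237 (mod 487).
77^122 = 77^(64+32+16+8+2) ≡ 442 (mod 487).
Check: 442² = 195364 ≡ 77 (mod 487). The two roots are 45 and 442.

45, 442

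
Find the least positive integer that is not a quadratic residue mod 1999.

3

(2/1999) = +1, so 2 is a residue.
(3/1999) = −1, so 3 is the smallest positive non-residue mod 1999.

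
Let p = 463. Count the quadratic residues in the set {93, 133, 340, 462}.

(93/463) = -1 → non-residue.
(133/463) = +1 → QR.
(340/463) = -1 → non-residue.
(462/463) = -1 → non-residue.
Total quadratic residues among the 4: 1.

1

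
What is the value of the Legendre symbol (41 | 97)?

-1

Reciprocity: 41 ≡ 1 and 97 ≡ 1 (mod 4), so (41/97) = +(97/41).
Reduce top mod 41: now compute (15/41).
Reciprocity: 15 ≡ 3 and 41 ≡ 1 (mod 4), so (15/41) = +(41/15).
Reduce top mod 15: now compute (11/15).
Reciprocity: 11 ≡ 3 and 15 ≡ 3 (mod 4), so (11/15) = −(15/11).
Reduce top mod 11: now compute (4/11).
Pull out 2^2: since 11 ≡ 3 (mod 8), (2/11) = -1, so (2/11)^2 = +1.
Reached (1/11) = 1. Collecting the sign flips along the way, the symbol is -1.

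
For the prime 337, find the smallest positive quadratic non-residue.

5

(2/337) = +1, so 2 is a residue.
(3/337) = +1, so 3 is a residue.
(4/337) = +1, so 4 is a residue.
(5/337) = −1, so 5 is the smallest positive non-residue mod 337.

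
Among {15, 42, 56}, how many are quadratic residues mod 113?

2

(15/113) = +1 → QR.
(42/113) = -1 → non-residue.
(56/113) = +1 → QR.
Total quadratic residues among the 3: 2.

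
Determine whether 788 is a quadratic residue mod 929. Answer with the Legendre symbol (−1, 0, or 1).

-1

Pull out 2^2: since 929 ≡ 1 (mod 8), (2/929) = +1, so (2/929)^2 = +1.
Reciprocity: 197 ≡ 1 and 929 ≡ 1 (mod 4), so (197/929) = +(929/197).
Reduce top mod 197: now compute (141/197).
Reciprocity: 141 ≡ 1 and 197 ≡ 1 (mod 4), so (141/197) = +(197/141).
Reduce top mod 141: now compute (56/141).
Pull out 2^3: since 141 ≡ 5 (mod 8), (2/141) = -1, so (2/141)^3 = -1.
Reciprocity: 7 ≡ 3 and 141 ≡ 1 (mod 4), so (7/141) = +(141/7).
Reduce top mod 7: now compute (1/7).
Reached (1/7) = 1. Collecting the sign flips along the way, the symbol is -1.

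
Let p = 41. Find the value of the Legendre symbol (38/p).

Euler's criterion: (38/41) ≡ 38^20 (mod 41).
38^2 ≡ 9 (mod 41)
38^4 ≡ 40 (mod 41)
38^8 ≡ 1 (mod 41)
38^16 ≡ 1 (mod 41)
38^20 = 38^(16+4) ≡ 40 (mod 41).
Result is 40 ≡ −1, so (38/41) = −1.

-1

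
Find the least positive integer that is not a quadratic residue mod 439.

(2/439) = +1, so 2 is a residue.
(3/439) = −1, so 3 is the smallest positive non-residue mod 439.

3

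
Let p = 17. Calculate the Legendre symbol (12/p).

-1

Euler's criterion: (12/17) ≡ 12^8 (mod 17).
12^2 ≡ 8 (mod 17)
12^4 ≡ 13 (mod 17)
12^8 ≡ 16 (mod 17)
12^8 = 12^(8) ≡ 16 (mod 17).
Result is 16 ≡ −1, so (12/17) = −1.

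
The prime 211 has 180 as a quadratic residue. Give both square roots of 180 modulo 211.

Since 211 ≡ 3 (mod 4), a square root of 180 is 180^((211+1)/4) = 180^53 mod 211.
Repeated squaring: 180^2≡117, 180^4≡185, 180^8≡43, 180^16≡161, 180^32≡179 (mod 211).
180^53 = 180^(32+16+4+1) ≡ 179 (mod 211).
Check: 179² = 32041 ≡ 180 (mod 211). The two roots are 32 and 179.

32, 179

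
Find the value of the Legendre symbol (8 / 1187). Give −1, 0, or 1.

Pull out 2^3: since 1187 ≡ 3 (mod 8), (2/1187) = -1, so (2/1187)^3 = -1.
Reached (1/1187) = 1. Collecting the sign flips along the way, the symbol is -1.

-1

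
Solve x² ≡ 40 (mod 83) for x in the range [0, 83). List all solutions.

17, 66

Since 83 ≡ 3 (mod 4), a square root of 40 is 40^((83+1)/4) = 40^21 mod 83.
Repeated squaring: 40^2≡23, 40^4≡31, 40^8≡48, 40^16≡63 (mod 83).
40^21 = 40^(16+4+1) ≡ 17 (mod 83).
Check: 17² = 289 ≡ 40 (mod 83). The two roots are 17 and 66.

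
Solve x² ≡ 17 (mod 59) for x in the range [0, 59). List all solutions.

Since 59 ≡ 3 (mod 4), a square root of 17 is 17^((59+1)/4) = 17^15 mod 59.
Repeated squaring: 17^2≡53, 17^4≡36, 17^8≡57 (mod 59).
17^15 = 17^(8+4+2+1) ≡ 28 (mod 59).
Check: 28² = 784 ≡ 17 (mod 59). The two roots are 28 and 31.

28, 31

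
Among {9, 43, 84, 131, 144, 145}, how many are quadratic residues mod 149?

3

(9/149) = +1 → QR.
(43/149) = -1 → non-residue.
(84/149) = -1 → non-residue.
(131/149) = -1 → non-residue.
(144/149) = +1 → QR.
(145/149) = +1 → QR.
Total quadratic residues among the 6: 3.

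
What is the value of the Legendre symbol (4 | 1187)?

1

Euler's criterion: (4/1187) ≡ 4^593 (mod 1187).
4^2 ≡ 16 (mod 1187)
4^4 ≡ 256 (mod 1187)
4^8 ≡ 251 (mod 1187)
4^16 ≡ 90 (mod 1187)
4^32 ≡ 978 (mod 1187)
4^64 ≡ 949 (mod 1187)
4^128 ≡ 855 (mod 1187)
4^256 ≡ 1020 (mod 1187)
4^512 ≡ 588 (mod 1187)
4^593 = 4^(512+64+16+1) ≡ 1 (mod 1187).
Result is 1, so (4/1187) = 1.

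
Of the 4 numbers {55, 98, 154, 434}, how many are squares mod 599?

3

(55/599) = -1 → non-residue.
(98/599) = +1 → QR.
(154/599) = +1 → QR.
(434/599) = +1 → QR.
Total quadratic residues among the 4: 3.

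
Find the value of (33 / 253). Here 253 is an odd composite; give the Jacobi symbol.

0

Reciprocity: 33 ≡ 1 and 253 ≡ 1 (mod 4), so (33/253) = +(253/33).
Reduce top mod 33: now compute (22/33).
Pull out 2: since 33 ≡ 1 (mod 8), (2/33) = +1.
Reciprocity: 11 ≡ 3 and 33 ≡ 1 (mod 4), so (11/33) = +(33/11).
Reduce top mod 11: now compute (0/11).
Top reduces to 0: gcd > 1, so the symbol is 0.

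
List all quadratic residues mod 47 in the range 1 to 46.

Square k = 1,…,23 (k and 47−k give the same square):
1²=1, 2²=4, 3²=9, 4²=16, 5²=25, 6²=36, 7²≡2, 8²≡17, 9²≡34, 10²≡6, 11²≡27, 12²≡3, 13²≡28, 14²≡8, 15²≡37, 16²≡21, 17²≡7, 18²≡42, 19²≡32, 20²≡24, 21²≡18, 22²≡14, 23²≡12 (mod 47).
So the quadratic residues mod 47 are {1, 2, 3, 4, 6, 7, 8, 9, 12, 14, 16, 17, 18, 21, 24, 25, 27, 28, 32, 34, 36, 37, 42}.

1, 2, 3, 4, 6, 7, 8, 9, 12, 14, 16, 17, 18, 21, 24, 25, 27, 28, 32, 34, 36, 37, 42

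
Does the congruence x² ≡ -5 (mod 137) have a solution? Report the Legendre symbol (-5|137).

First reduce: -5 ≡ 132 (mod 137).
Pull out 2^2: since 137 ≡ 1 (mod 8), (2/137) = +1, so (2/137)^2 = +1.
Reciprocity: 33 ≡ 1 and 137 ≡ 1 (mod 4), so (33/137) = +(137/33).
Reduce top mod 33: now compute (5/33).
Reciprocity: 5 ≡ 1 and 33 ≡ 1 (mod 4), so (5/33) = +(33/5).
Reduce top mod 5: now compute (3/5).
Reciprocity: 3 ≡ 3 and 5 ≡ 1 (mod 4), so (3/5) = +(5/3).
Reduce top mod 3: now compute (2/3).
Pull out 2: since 3 ≡ 3 (mod 8), (2/3) = -1.
Reached (1/3) = 1. Collecting the sign flips along the way, the symbol is -1.

-1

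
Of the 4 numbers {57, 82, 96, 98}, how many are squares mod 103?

2

(57/103) = -1 → non-residue.
(82/103) = +1 → QR.
(96/103) = -1 → non-residue.
(98/103) = +1 → QR.
Total quadratic residues among the 4: 2.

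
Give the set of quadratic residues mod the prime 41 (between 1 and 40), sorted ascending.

Square k = 1,…,20 (k and 41−k give the same square):
1²=1, 2²=4, 3²=9, 4²=16, 5²=25, 6²=36, 7²≡8, 8²≡23, 9²≡40, 10²≡18, 11²≡39, 12²≡21, 13²≡5, 14²≡32, 15²≡20, 16²≡10, 17²≡2, 18²≡37, 19²≡33, 20²≡31 (mod 41).
So the quadratic residues mod 41 are {1, 2, 4, 5, 8, 9, 10, 16, 18, 20, 21, 23, 25, 31, 32, 33, 36, 37, 39, 40}.

1,2,4,5,8,9,10,16,18,20,21,23,25,31,32,33,36,37,39,40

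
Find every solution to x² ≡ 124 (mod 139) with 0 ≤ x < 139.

47, 92

Since 139 ≡ 3 (mod 4), a square root of 124 is 124^((139+1)/4) = 124^35 mod 139.
Repeated squaring: 124^2≡86, 124^4≡29, 124^8≡7, 124^16≡49, 124^32≡38 (mod 139).
124^35 = 124^(32+2+1) ≡ 47 (mod 139).
Check: 47² = 2209 ≡ 124 (mod 139). The two roots are 47 and 92.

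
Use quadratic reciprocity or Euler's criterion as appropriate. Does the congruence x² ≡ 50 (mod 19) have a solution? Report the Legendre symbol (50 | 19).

-1

First reduce: 50 ≡ 12 (mod 19).
Pull out 2^2: since 19 ≡ 3 (mod 8), (2/19) = -1, so (2/19)^2 = +1.
Reciprocity: 3 ≡ 3 and 19 ≡ 3 (mod 4), so (3/19) = −(19/3).
Reduce top mod 3: now compute (1/3).
Reached (1/3) = 1. Collecting the sign flips along the way, the symbol is -1.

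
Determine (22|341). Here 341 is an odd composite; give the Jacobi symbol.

Pull out 2: since 341 ≡ 5 (mod 8), (2/341) = -1.
Reciprocity: 11 ≡ 3 and 341 ≡ 1 (mod 4), so (11/341) = +(341/11).
Reduce top mod 11: now compute (0/11).
Top reduces to 0: gcd > 1, so the symbol is 0.

0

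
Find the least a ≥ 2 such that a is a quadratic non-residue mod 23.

5

(2/23) = +1, so 2 is a residue.
(3/23) = +1, so 3 is a residue.
(4/23) = +1, so 4 is a residue.
(5/23) = −1, so 5 is the smallest positive non-residue mod 23.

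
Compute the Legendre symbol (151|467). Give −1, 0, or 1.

Euler's criterion: (151/467) ≡ 151^233 (mod 467).
151^2 ≡ 385 (mod 467)
151^4 ≡ 186 (mod 467)
151^8 ≡ 38 (mod 467)
151^16 ≡ 43 (mod 467)
151^32 ≡ 448 (mod 467)
151^64 ≡ 361 (mod 467)
151^128 ≡ 28 (mod 467)
151^233 = 151^(128+64+32+8+1) ≡ 1 (mod 467).
Result is 1, so (151/467) = 1.

1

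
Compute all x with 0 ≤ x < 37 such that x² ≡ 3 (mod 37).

37 ≡ 1 (mod 4), so we find a root by search.
Trying successive values, 15² = 225 ≡ 3 (mod 37). The other root is 37 − 15 = 22.

15, 22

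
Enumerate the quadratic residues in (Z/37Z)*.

1 3 4 7 9 10 11 12 16 21 25 26 27 28 30 33 34 36

Square k = 1,…,18 (k and 37−k give the same square):
1²=1, 2²=4, 3²=9, 4²=16, 5²=25, 6²=36, 7²≡12, 8²≡27, 9²≡7, 10²≡26, 11²≡10, 12²≡33, 13²≡21, 14²≡11, 15²≡3, 16²≡34, 17²≡30, 18²≡28 (mod 37).
So the quadratic residues mod 37 are {1, 3, 4, 7, 9, 10, 11, 12, 16, 21, 25, 26, 27, 28, 30, 33, 34, 36}.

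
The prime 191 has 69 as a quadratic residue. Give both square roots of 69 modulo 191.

32, 159

Since 191 ≡ 3 (mod 4), a square root of 69 is 69^((191+1)/4) = 69^48 mod 191.
Repeated squaring: 69^2≡177, 69^4≡5, 69^8≡25, 69^16≡52, 69^32≡30 (mod 191).
69^48 = 69^(32+16) ≡ 32 (mod 191).
Check: 32² = 1024 ≡ 69 (mod 191). The two roots are 32 and 159.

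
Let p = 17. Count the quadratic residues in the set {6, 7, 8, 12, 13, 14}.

(6/17) = -1 → non-residue.
(7/17) = -1 → non-residue.
(8/17) = +1 → QR.
(12/17) = -1 → non-residue.
(13/17) = +1 → QR.
(14/17) = -1 → non-residue.
Total quadratic residues among the 6: 2.

2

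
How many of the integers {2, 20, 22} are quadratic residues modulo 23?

(2/23) = +1 → QR.
(20/23) = -1 → non-residue.
(22/23) = -1 → non-residue.
Total quadratic residues among the 3: 1.

1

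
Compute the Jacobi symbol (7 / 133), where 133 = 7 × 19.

Reciprocity: 7 ≡ 3 and 133 ≡ 1 (mod 4), so (7/133) = +(133/7).
Reduce top mod 7: now compute (0/7).
Top reduces to 0: gcd > 1, so the symbol is 0.

0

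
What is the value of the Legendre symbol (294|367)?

-1

Pull out 2: since 367 ≡ 7 (mod 8), (2/367) = +1.
Reciprocity: 147 ≡ 3 and 367 ≡ 3 (mod 4), so (147/367) = −(367/147).
Reduce top mod 147: now compute (73/147).
Reciprocity: 73 ≡ 1 and 147 ≡ 3 (mod 4), so (73/147) = +(147/73).
Reduce top mod 73: now compute (1/73).
Reached (1/73) = 1. Collecting the sign flips along the way, the symbol is -1.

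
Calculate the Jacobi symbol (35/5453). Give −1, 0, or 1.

0

Reciprocity: 35 ≡ 3 and 5453 ≡ 1 (mod 4), so (35/5453) = +(5453/35).
Reduce top mod 35: now compute (28/35).
Pull out 2^2: since 35 ≡ 3 (mod 8), (2/35) = -1, so (2/35)^2 = +1.
Reciprocity: 7 ≡ 3 and 35 ≡ 3 (mod 4), so (7/35) = −(35/7).
Reduce top mod 7: now compute (0/7).
Top reduces to 0: gcd > 1, so the symbol is 0.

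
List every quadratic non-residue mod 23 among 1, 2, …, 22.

5, 7, 10, 11, 14, 15, 17, 19, 20, 21, 22

Square k = 1,…,11 (k and 23−k give the same square):
1²=1, 2²=4, 3²=9, 4²=16, 5²≡2, 6²≡13, 7²≡3, 8²≡18, 9²≡12, 10²≡8, 11²≡6 (mod 23).
The residues are {1, 2, 3, 4, 6, 8, 9, 12, 13, 16, 18}; the non-residues are the remaining 11 nonzero classes.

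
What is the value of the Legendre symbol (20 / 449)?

1

Pull out 2^2: since 449 ≡ 1 (mod 8), (2/449) = +1, so (2/449)^2 = +1.
Reciprocity: 5 ≡ 1 and 449 ≡ 1 (mod 4), so (5/449) = +(449/5).
Reduce top mod 5: now compute (4/5).
Pull out 2^2: since 5 ≡ 5 (mod 8), (2/5) = -1, so (2/5)^2 = +1.
Reached (1/5) = 1. Collecting the sign flips along the way, the symbol is +1.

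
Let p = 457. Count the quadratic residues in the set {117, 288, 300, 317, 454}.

(117/457) = -1 → non-residue.
(288/457) = +1 → QR.
(300/457) = +1 → QR.
(317/457) = -1 → non-residue.
(454/457) = +1 → QR.
Total quadratic residues among the 5: 3.

3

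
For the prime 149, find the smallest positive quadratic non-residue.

(2/149) = −1, so 2 is the smallest positive non-residue mod 149.

2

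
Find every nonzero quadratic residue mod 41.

1, 2, 4, 5, 8, 9, 10, 16, 18, 20, 21, 23, 25, 31, 32, 33, 36, 37, 39, 40

Square k = 1,…,20 (k and 41−k give the same square):
1²=1, 2²=4, 3²=9, 4²=16, 5²=25, 6²=36, 7²≡8, 8²≡23, 9²≡40, 10²≡18, 11²≡39, 12²≡21, 13²≡5, 14²≡32, 15²≡20, 16²≡10, 17²≡2, 18²≡37, 19²≡33, 20²≡31 (mod 41).
So the quadratic residues mod 41 are {1, 2, 4, 5, 8, 9, 10, 16, 18, 20, 21, 23, 25, 31, 32, 33, 36, 37, 39, 40}.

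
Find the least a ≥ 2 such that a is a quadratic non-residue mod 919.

3

(2/919) = +1, so 2 is a residue.
(3/919) = −1, so 3 is the smallest positive non-residue mod 919.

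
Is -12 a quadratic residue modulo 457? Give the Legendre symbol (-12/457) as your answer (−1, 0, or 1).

1

First reduce: -12 ≡ 445 (mod 457).
Reciprocity: 445 ≡ 1 and 457 ≡ 1 (mod 4), so (445/457) = +(457/445).
Reduce top mod 445: now compute (12/445).
Pull out 2^2: since 445 ≡ 5 (mod 8), (2/445) = -1, so (2/445)^2 = +1.
Reciprocity: 3 ≡ 3 and 445 ≡ 1 (mod 4), so (3/445) = +(445/3).
Reduce top mod 3: now compute (1/3).
Reached (1/3) = 1. Collecting the sign flips along the way, the symbol is +1.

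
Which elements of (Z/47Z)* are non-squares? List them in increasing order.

5 10 11 13 15 19 20 22 23 26 29 30 31 33 35 38 39 40 41 43 44 45 46

Square k = 1,…,23 (k and 47−k give the same square):
1²=1, 2²=4, 3²=9, 4²=16, 5²=25, 6²=36, 7²≡2, 8²≡17, 9²≡34, 10²≡6, 11²≡27, 12²≡3, 13²≡28, 14²≡8, 15²≡37, 16²≡21, 17²≡7, 18²≡42, 19²≡32, 20²≡24, 21²≡18, 22²≡14, 23²≡12 (mod 47).
The residues are {1, 2, 3, 4, 6, 7, 8, 9, 12, 14, 16, 17, 18, 21, 24, 25, 27, 28, 32, 34, 36, 37, 42}; the non-residues are the remaining 23 nonzero classes.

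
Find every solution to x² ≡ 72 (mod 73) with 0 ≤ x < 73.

73 ≡ 1 (mod 4), so we find a root by search.
Trying successive values, 27² = 729 ≡ 72 (mod 73). The other root is 73 − 27 = 46.

27, 46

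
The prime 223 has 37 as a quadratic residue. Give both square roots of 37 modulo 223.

86, 137

Since 223 ≡ 3 (mod 4), a square root of 37 is 37^((223+1)/4) = 37^56 mod 223.
Repeated squaring: 37^2≡31, 37^4≡69, 37^8≡78, 37^16≡63, 37^32≡178 (mod 223).
37^56 = 37^(32+16+8) ≡ 86 (mod 223).
Check: 86² = 7396 ≡ 37 (mod 223). The two roots are 86 and 137.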